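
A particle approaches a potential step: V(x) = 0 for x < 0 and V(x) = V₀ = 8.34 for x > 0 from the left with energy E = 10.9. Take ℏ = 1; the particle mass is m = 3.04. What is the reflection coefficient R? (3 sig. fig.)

On each side the TISE gives plane waves with k = √(2m(E − V))/ℏ: k₁ = √(2·3.04·10.9) = 8.141, k₂ = √(2·3.04·2.56) = 3.945.
Continuity of ψ and ψ′ at the step yields the reflection amplitude r = (k₁ − k₂)/(k₁ + k₂) = 0.3471; thus R = |r|² = 0.1205, T = 0.8795.

R = 0.121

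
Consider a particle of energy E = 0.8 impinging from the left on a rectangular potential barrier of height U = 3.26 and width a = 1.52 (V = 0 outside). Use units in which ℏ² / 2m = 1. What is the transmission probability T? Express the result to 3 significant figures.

T = 0.0250

E < U: inside the barrier ψ ∝ e^{±κx} with κ = √(2m(U − E))/ℏ = 1.568.
κa = 2.384, sinh(κa) = 5.378.
Matching ψ, ψ′ at both faces gives T = [1 + U² sinh²(κa) / (4E(U − E))]⁻¹ = 1/40.05 = 0.0250.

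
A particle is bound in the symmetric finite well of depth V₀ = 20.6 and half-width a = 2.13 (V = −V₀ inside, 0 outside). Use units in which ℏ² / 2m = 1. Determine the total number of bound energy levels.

The dimensionless depth is z₀ = a√(2mV₀)/ℏ = 2.13 × √(20.60) = 9.667.
The even/odd transcendental equations gain one root per π/2 in z₀, giving N = 1 + ⌊2z₀/π⌋ = 1 + ⌊6.155⌋ = 7.

N = 7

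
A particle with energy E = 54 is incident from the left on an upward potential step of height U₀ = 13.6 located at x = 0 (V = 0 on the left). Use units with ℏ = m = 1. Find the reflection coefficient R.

R = 0.00524

On each side the TISE gives plane waves with k = √(2m(E − V))/ℏ: k₁ = √(2·1·54) = 10.39, k₂ = √(2·1·40.4) = 8.989.
Continuity of ψ and ψ′ at the step yields the reflection amplitude r = (k₁ − k₂)/(k₁ + k₂) = 0.07241; thus R = |r|² = 0.005243, T = 0.9948.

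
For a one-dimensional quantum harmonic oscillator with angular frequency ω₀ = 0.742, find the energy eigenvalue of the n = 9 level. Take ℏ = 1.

E = 7.05

The oscillator eigenvalues are E_n = ℏω₀(n + ½), so E_9 = 0.742 × 9.5 = 7.049.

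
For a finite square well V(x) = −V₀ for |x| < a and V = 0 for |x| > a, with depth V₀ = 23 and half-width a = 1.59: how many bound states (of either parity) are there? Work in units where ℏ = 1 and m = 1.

Define the well-strength parameter z₀ = (a/ℏ)√(2mV₀) = 1.59 × √(2·1·23) = 10.78.
The even/odd transcendental equations gain one root per π/2 in z₀, giving N = 1 + ⌊2z₀/π⌋ = 1 + ⌊6.865⌋ = 7.

N = 7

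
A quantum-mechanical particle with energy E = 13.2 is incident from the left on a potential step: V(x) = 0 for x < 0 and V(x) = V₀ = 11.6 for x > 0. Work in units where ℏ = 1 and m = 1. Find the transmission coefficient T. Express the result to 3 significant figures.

The wavenumbers are k₁ = √(2mE)/ℏ = 5.138 on the left and k₂ = √(2m(E − V₀))/ℏ = 1.789 on the right.
Continuity of ψ and ψ′ at the step yields the reflection amplitude r = (k₁ − k₂)/(k₁ + k₂) = 0.4835; thus R = |r|² = 0.2338, T = 0.7662.

T = 0.766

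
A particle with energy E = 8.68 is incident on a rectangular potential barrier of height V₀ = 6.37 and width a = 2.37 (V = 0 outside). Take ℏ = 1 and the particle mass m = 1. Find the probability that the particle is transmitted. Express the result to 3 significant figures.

T = 0.697

E > V₀: inside the barrier k₂ = √(2m(E − V₀))/ℏ = 2.149, k₂a = 5.094.
Matching at both interfaces gives T⁻¹ = 1 + V₀² sin²(k₂a) / [4E(E − V₀)] = 1.436, hence T = 0.697.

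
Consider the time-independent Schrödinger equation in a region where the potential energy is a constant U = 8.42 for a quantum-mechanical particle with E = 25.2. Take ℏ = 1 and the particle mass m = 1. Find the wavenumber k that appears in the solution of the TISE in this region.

With E > U the solution is oscillatory, ψ ∝ e^{±ikx} with k = √(2m(E − U))/ℏ.
k = √(2 × 1 × 16.78) = 5.793.

k = 5.79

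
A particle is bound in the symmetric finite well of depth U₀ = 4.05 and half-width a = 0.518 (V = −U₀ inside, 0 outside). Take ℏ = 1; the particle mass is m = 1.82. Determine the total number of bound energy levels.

N = 2

Define the well-strength parameter z₀ = (a/ℏ)√(2mU₀) = 0.518 × √(2·1.82·4.05) = 1.989.
A new bound state (alternating even/odd) appears each time z₀ passes a multiple of π/2, so N = ⌊2z₀/π⌋ + 1 = ⌊1.266⌋ + 1 = 2.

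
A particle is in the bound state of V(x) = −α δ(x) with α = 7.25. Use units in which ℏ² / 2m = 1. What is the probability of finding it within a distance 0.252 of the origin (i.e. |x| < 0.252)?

P = 0.839

The normalised bound state is ψ = √κ e^{−κ|x|} with κ = mα/ℏ² = 3.625.
P(|x| < d) = ∫_{−d}^{d} κ e^{−2κ|x|} dx = 1 − e^{−2κd} = 1 − e^{−1.827} = 0.8391.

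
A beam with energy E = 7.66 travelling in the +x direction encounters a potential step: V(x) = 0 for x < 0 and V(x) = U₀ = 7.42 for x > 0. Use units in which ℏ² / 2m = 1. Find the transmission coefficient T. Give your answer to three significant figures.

On each side the TISE gives plane waves with k = √(2m(E − V))/ℏ: k₁ = √(2·½·7.66) = 2.768, k₂ = √(2·½·0.24) = 0.4899.
Continuity of ψ and ψ′ at the step yields the reflection amplitude r = (k₁ − k₂)/(k₁ + k₂) = 0.6992; thus R = |r|² = 0.4889, T = 0.5111.

T = 0.511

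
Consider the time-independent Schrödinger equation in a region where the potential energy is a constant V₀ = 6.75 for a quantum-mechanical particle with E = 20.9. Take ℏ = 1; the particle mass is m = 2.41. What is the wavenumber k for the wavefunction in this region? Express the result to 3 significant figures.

With E > V₀ the solution is oscillatory, ψ ∝ e^{±ikx} with k = √(2m(E − V₀))/ℏ.
k = √(2 × 2.41 × 14.15) = 8.259.

k = 8.26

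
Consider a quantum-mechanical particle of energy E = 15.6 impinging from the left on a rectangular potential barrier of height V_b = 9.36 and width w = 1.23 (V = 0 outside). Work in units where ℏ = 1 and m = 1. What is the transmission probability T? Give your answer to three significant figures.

T = 0.836

Above the barrier the interior wavenumber is k₂ = √(2m(E − V_b))/ℏ = 3.533, giving phase k₂w = 4.345.
T = [1 + V_b² sin²(k₂w) / (4E(E − V_b))]⁻¹ = 1/1.196 = 0.836.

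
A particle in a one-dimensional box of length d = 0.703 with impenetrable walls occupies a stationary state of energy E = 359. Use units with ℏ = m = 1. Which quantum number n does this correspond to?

From E_n = n²π²ℏ²/(2md²) invert to n = √(2md²E)/(πℏ).
n = (0.703/π) × √(2 × 1 × 359) = 5.996 → n = 6.

n = 6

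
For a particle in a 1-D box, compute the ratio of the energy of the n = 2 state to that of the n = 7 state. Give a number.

0.0816327

Since E_n ∝ n², the ratio is (2/7)² = 0.0816327.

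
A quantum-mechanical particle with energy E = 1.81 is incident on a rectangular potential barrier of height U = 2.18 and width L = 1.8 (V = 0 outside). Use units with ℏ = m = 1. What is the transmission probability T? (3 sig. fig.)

E < U: inside the barrier ψ ∝ e^{±κx} with κ = √(2m(U − E))/ℏ = 0.8602.
κL = 1.548, sinh(κL) = 2.246.
The exact tunnelling result is T⁻¹ = 1 + U² sinh²(κL) / [4E(U − E)] = 9.947, so T = 0.101.

T = 0.101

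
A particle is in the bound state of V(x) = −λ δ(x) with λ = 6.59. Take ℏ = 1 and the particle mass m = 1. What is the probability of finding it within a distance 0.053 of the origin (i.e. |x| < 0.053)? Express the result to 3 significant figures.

The normalised bound state is ψ = √κ e^{−κ|x|} with κ = mλ/ℏ² = 6.590.
P(|x| < d) = ∫_{−d}^{d} κ e^{−2κ|x|} dx = 1 − e^{−2κd} = 1 − e^{−0.6985} = 0.5027.

P = 0.503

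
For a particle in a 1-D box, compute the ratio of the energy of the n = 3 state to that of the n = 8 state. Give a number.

0.140625

E_n = n²π²ℏ²/(2mL²) so the ratio is n₂²/n₁² = 9/64 = 0.140625.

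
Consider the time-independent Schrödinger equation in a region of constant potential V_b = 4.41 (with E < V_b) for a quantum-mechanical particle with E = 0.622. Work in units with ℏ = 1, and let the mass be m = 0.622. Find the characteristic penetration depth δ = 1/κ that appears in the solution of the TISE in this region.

Since E < V_b the TISE in this region is ψ'' = κ²ψ with κ = √(2m(V_b − E))/ℏ.
κ = √(2 × 0.622 × 3.788) = 2.171. The penetration depth is δ = 1/κ = 0.461.

δ = 0.461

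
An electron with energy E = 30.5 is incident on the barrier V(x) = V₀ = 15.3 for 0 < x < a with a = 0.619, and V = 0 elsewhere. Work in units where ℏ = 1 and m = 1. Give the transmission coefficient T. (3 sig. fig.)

T = 0.991

Above the barrier the interior wavenumber is k₂ = √(2m(E − V₀))/ℏ = 5.514, giving phase k₂a = 3.413.
Matching at both interfaces gives T⁻¹ = 1 + V₀² sin²(k₂a) / [4E(E − V₀)] = 1.009, hence T = 0.991.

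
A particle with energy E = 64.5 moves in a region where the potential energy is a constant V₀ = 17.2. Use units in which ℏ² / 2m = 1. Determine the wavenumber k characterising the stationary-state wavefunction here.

With E > V₀ the solution is oscillatory, ψ ∝ e^{±ikx} with k = √(2m(E − V₀))/ℏ.
k = √(2 × 0.5 × 47.3) = 6.877.

k = 6.88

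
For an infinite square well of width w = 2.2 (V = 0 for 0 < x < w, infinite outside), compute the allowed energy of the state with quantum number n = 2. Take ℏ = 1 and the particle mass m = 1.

E = 4.08

Requiring ψ(0) = ψ(w) = 0 quantises k = nπ/w, hence E_n = ℏ²k²/2m = n²π²ℏ²/(2mw²).
E_2 = 2² × π² / (2 × 1 × 2.2²) = 4.078.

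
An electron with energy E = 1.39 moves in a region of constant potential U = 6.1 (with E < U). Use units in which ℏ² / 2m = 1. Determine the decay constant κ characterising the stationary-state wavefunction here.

κ = 2.17

Since E < U the TISE in this region is ψ'' = κ²ψ with κ = √(2m(U − E))/ℏ.
κ = √(2 × 0.5 × 4.71) = 2.170.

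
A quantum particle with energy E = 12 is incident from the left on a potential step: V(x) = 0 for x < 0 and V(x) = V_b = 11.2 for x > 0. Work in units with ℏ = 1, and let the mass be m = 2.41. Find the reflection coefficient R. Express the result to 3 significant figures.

R = 0.348

On each side the TISE gives plane waves with k = √(2m(E − V))/ℏ: k₁ = √(2·2.41·12) = 7.605, k₂ = √(2·2.41·0.8) = 1.964.
Matching ψ and ψ′ at x = 0 gives r = (k₁ − k₂)/(k₁ + k₂), so R = r² = 0.3476 and T = 1 − R = 0.6524.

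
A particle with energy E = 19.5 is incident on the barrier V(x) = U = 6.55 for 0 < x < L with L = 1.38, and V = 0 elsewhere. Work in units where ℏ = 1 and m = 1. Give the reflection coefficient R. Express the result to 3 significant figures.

E > U: inside the barrier k₂ = √(2m(E − U))/ℏ = 5.089, k₂L = 7.023.
T = [1 + U² sin²(k₂L) / (4E(E − U))]⁻¹ = 1/1.019 = 0.981.
R = 1 − T = 0.0189.

R = 0.0189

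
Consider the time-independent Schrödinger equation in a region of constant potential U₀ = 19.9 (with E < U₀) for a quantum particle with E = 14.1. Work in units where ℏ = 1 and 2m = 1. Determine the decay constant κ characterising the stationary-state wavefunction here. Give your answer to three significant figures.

Since E < U₀ the TISE in this region is ψ'' = κ²ψ with κ = √(2m(U₀ − E))/ℏ.
κ = √(2 × 0.5 × 5.8) = 2.408.

κ = 2.41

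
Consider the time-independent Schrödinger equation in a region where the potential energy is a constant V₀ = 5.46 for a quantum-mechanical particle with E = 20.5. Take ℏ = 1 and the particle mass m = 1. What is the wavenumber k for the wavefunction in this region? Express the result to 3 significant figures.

k = 5.48

With E > V₀ the solution is oscillatory, ψ ∝ e^{±ikx} with k = √(2m(E − V₀))/ℏ.
k = √(2 × 1 × 15.04) = 5.485.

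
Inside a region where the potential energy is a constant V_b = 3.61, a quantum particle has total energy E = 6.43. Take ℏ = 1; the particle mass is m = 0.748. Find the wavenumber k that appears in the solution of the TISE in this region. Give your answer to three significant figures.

With E > V_b the solution is oscillatory, ψ ∝ e^{±ikx} with k = √(2m(E − V_b))/ℏ.
k = √(2 × 0.748 × 2.82) = 2.054.

k = 2.05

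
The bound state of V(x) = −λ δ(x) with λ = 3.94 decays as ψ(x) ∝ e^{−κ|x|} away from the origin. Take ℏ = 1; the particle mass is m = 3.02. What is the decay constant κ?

Integrating the TISE across x = 0 gives the cusp condition ψ'(0⁺) − ψ'(0⁻) = −(2mλ/ℏ²)ψ(0).
With ψ ∝ e^{−κ|x|} this yields −2κ = −2mλ/ℏ², so κ = mλ/ℏ² = 11.90.

κ = 11.9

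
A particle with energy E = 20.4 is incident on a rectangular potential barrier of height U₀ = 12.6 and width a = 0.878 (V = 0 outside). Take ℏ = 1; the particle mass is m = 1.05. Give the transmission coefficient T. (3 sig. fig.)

T = 0.962

Above the barrier the interior wavenumber is k₂ = √(2m(E − U₀))/ℏ = 4.047, giving phase k₂a = 3.553.
Matching at both interfaces gives T⁻¹ = 1 + U₀² sin²(k₂a) / [4E(E − U₀)] = 1.040, hence T = 0.962.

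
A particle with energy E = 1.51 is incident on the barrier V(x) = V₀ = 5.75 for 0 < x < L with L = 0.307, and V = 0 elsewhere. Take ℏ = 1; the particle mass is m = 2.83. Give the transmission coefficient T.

T = 0.145

E < V₀: inside the barrier ψ ∝ e^{±κx} with κ = √(2m(V₀ − E))/ℏ = 4.899.
κL = 1.504, sinh(κL) = 2.139.
The exact tunnelling result is T⁻¹ = 1 + V₀² sinh²(κL) / [4E(V₀ − E)] = 6.904, so T = 0.145.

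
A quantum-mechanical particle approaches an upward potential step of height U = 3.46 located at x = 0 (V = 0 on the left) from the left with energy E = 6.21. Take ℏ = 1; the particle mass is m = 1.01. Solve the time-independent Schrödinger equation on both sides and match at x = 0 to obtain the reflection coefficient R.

The wavenumbers are k₁ = √(2mE)/ℏ = 3.542 on the left and k₂ = √(2m(E − U))/ℏ = 2.357 on the right.
Matching ψ and ψ′ at x = 0 gives r = (k₁ − k₂)/(k₁ + k₂), so R = r² = 0.04035 and T = 1 − R = 0.9597.

R = 0.0403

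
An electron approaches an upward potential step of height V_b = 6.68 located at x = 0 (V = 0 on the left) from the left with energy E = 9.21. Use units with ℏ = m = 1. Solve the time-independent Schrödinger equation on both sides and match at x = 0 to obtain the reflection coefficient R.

On each side the TISE gives plane waves with k = √(2m(E − V))/ℏ: k₁ = √(2·1·9.21) = 4.292, k₂ = √(2·1·2.53) = 2.249.
Matching ψ and ψ′ at x = 0 gives r = (k₁ − k₂)/(k₁ + k₂), so R = r² = 0.09749 and T = 1 − R = 0.9025.

R = 0.0975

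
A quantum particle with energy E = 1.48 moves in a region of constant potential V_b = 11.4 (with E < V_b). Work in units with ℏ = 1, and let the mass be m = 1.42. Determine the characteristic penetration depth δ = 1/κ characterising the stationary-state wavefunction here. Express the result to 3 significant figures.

δ = 0.188

Since E < V_b the TISE in this region is ψ'' = κ²ψ with κ = √(2m(V_b − E))/ℏ.
κ = √(2 × 1.42 × 9.92) = 5.308. The penetration depth is δ = 1/κ = 0.188.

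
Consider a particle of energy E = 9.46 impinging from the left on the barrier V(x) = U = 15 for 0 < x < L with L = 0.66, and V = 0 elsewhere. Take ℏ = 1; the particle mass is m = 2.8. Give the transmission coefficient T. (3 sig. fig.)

T = 0.00239

E < U: inside the barrier ψ ∝ e^{±κx} with κ = √(2m(U − E))/ℏ = 5.570.
κL = 3.676, sinh(κL) = 19.73.
Matching ψ, ψ′ at both faces gives T = [1 + U² sinh²(κL) / (4E(U − E))]⁻¹ = 1/419.0 = 0.00239.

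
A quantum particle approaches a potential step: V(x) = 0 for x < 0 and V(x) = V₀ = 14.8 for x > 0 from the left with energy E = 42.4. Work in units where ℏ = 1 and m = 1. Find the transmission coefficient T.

On each side the TISE gives plane waves with k = √(2m(E − V))/ℏ: k₁ = √(2·1·42.4) = 9.209, k₂ = √(2·1·27.6) = 7.430.
Continuity of ψ and ψ′ at the step yields the reflection amplitude r = (k₁ − k₂)/(k₁ + k₂) = 0.1069; thus R = |r|² = 0.01143, T = 0.9886.

T = 0.989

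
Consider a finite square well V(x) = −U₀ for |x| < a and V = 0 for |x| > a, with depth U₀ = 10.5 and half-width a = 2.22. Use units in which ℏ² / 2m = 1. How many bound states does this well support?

The dimensionless depth is z₀ = a√(2mU₀)/ℏ = 2.22 × √(10.50) = 7.194.
The even/odd transcendental equations gain one root per π/2 in z₀, giving N = 1 + ⌊2z₀/π⌋ = 1 + ⌊4.580⌋ = 5.

N = 5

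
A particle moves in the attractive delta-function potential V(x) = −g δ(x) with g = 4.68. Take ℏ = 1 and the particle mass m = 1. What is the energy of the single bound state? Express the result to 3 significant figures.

E = -11.0

For x ≠ 0 the bound state is ψ ∝ e^{−κ|x|}; integrating the TISE across the delta gives the cusp condition 2κ = 2mg/ℏ², so κ = 4.680.
Then E = −ℏ²κ²/(2m) = −mg²/(2ℏ²) = -10.95.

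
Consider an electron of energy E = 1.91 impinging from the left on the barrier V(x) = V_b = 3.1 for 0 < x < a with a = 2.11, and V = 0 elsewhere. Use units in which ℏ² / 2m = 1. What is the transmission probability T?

T = 0.0372

Since E < V_b the interior solution is evanescent with decay constant κ = √(2m(V_b − E))/ℏ = 1.091.
κa = 2.302, sinh(κa) = 4.946.
Matching ψ, ψ′ at both faces gives T = [1 + V_b² sinh²(κa) / (4E(V_b − E))]⁻¹ = 1/26.85 = 0.0372.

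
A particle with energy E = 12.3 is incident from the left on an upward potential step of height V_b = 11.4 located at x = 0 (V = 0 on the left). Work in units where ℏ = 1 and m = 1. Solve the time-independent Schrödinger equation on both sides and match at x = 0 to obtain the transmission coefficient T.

The wavenumbers are k₁ = √(2mE)/ℏ = 4.960 on the left and k₂ = √(2m(E − V_b))/ℏ = 1.342 on the right.
Continuity of ψ and ψ′ at the step yields the reflection amplitude r = (k₁ − k₂)/(k₁ + k₂) = 0.5742; thus R = |r|² = 0.3297, T = 0.6703.

T = 0.670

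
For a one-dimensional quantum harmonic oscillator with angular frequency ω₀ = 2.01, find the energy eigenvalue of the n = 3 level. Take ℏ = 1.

E = 7.04

Using E_n = (n + ½)ℏω₀: E_3 = 3.5 × 2.01 = 7.035.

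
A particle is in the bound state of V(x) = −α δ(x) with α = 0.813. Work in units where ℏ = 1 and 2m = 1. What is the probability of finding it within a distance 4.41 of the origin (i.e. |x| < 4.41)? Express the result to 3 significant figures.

P = 0.972

The normalised bound state is ψ = √κ e^{−κ|x|} with κ = mα/ℏ² = 0.4065.
P(|x| < d) = ∫_{−d}^{d} κ e^{−2κ|x|} dx = 1 − e^{−2κd} = 1 − e^{−3.585} = 0.9723.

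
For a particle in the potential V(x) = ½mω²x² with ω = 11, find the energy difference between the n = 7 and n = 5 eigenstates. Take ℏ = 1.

E_n = ℏω(n + ½), so ΔE = (7 − 5) ℏω = 2 × 11 = 22.00.

ΔE = 22.0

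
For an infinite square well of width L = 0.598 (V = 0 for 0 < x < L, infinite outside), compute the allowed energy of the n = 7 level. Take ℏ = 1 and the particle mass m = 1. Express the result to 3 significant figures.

The infinite-well eigenfunctions ψ_n = √(2/L) sin(nπx/L) vanish at both walls, giving E_n = n²π²ℏ²/(2mL²).
E_7 = 7² × π² / (2 × 1 × 0.598²) = 676.2.

E = 676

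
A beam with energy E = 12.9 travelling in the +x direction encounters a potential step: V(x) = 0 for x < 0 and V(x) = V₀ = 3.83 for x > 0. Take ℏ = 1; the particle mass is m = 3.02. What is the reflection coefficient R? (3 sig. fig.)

On each side the TISE gives plane waves with k = √(2m(E − V))/ℏ: k₁ = √(2·3.02·12.9) = 8.827, k₂ = √(2·3.02·9.07) = 7.402.
Continuity of ψ and ψ′ at the step yields the reflection amplitude r = (k₁ − k₂)/(k₁ + k₂) = 0.08784; thus R = |r|² = 0.007715, T = 0.9923.

R = 0.00772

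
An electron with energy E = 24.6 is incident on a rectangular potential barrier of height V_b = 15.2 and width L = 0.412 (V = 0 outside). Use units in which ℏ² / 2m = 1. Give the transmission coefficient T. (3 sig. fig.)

T = 0.815

E > V_b: inside the barrier k₂ = √(2m(E − V_b))/ℏ = 3.066, k₂L = 1.263.
Matching at both interfaces gives T⁻¹ = 1 + V_b² sin²(k₂L) / [4E(E − V_b)] = 1.227, hence T = 0.815.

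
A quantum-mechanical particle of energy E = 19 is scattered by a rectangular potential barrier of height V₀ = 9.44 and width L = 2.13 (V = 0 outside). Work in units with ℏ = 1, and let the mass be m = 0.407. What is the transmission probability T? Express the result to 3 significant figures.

T = 0.986

E > V₀: inside the barrier k₂ = √(2m(E − V₀))/ℏ = 2.790, k₂L = 5.942.
T = [1 + V₀² sin²(k₂L) / (4E(E − V₀))]⁻¹ = 1/1.014 = 0.986.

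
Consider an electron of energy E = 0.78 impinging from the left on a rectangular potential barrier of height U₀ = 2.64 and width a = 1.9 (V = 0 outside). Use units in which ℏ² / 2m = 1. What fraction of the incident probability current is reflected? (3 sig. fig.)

R = 0.981

Since E < U₀ the interior solution is evanescent with decay constant κ = √(2m(U₀ − E))/ℏ = 1.364.
κa = 2.591, sinh(κa) = 6.636.
Matching ψ, ψ′ at both faces gives T = [1 + U₀² sinh²(κa) / (4E(U₀ − E))]⁻¹ = 1/53.88 = 0.0186.
R = 1 − T = 0.981.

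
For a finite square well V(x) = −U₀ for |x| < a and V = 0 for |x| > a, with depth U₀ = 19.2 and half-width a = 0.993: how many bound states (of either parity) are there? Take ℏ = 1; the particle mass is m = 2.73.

N = 7

The dimensionless depth is z₀ = a√(2mU₀)/ℏ = 0.993 × √(104.8) = 10.17.
A new bound state (alternating even/odd) appears each time z₀ passes a multiple of π/2, so N = ⌊2z₀/π⌋ + 1 = ⌊6.473⌋ + 1 = 7.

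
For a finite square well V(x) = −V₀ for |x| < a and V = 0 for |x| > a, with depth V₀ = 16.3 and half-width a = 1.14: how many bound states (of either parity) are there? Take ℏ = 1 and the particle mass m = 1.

N = 5

Define the well-strength parameter z₀ = (a/ℏ)√(2mV₀) = 1.14 × √(2·1·16.3) = 6.509.
The even/odd transcendental equations gain one root per π/2 in z₀, giving N = 1 + ⌊2z₀/π⌋ = 1 + ⌊4.144⌋ = 5.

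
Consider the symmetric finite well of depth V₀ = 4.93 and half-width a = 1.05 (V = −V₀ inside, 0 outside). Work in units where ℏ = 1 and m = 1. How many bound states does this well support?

Define the well-strength parameter z₀ = (a/ℏ)√(2mV₀) = 1.05 × √(2·1·4.93) = 3.297.
A new bound state (alternating even/odd) appears each time z₀ passes a multiple of π/2, so N = ⌊2z₀/π⌋ + 1 = ⌊2.099⌋ + 1 = 3.

N = 3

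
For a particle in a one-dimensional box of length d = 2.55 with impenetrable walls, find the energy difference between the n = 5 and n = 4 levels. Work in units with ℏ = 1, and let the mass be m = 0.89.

ΔE = 7.67

E_n = n²π²ℏ²/(2md²), so ΔE = (5² − 4²) π²ℏ²/(2md²).
ΔE = 9 × π² / (2 × 0.89 × 2.55²) = 7.674.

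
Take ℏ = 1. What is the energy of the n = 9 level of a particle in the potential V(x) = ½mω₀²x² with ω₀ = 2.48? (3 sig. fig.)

E = 23.6

The oscillator eigenvalues are E_n = ℏω₀(n + ½), so E_9 = 2.48 × 9.5 = 23.56.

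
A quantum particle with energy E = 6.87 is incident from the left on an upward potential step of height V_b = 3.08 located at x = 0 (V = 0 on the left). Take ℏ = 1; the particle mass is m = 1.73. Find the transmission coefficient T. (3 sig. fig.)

The wavenumbers are k₁ = √(2mE)/ℏ = 4.875 on the left and k₂ = √(2m(E − V_b))/ℏ = 3.621 on the right.
Matching ψ and ψ′ at x = 0 gives r = (k₁ − k₂)/(k₁ + k₂), so R = r² = 0.02179 and T = 1 − R = 0.9782.

T = 0.978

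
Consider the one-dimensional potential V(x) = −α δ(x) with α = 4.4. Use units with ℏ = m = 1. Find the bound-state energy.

E = -9.68

The bound state is ψ(x) = √κ e^{−κ|x|}. The derivative jump ψ'(0⁺) − ψ'(0⁻) = −(2mα/ℏ²)ψ(0) fixes κ = mα/ℏ² = 4.400.
Then E = −ℏ²κ²/(2m) = −mα²/(2ℏ²) = -9.680.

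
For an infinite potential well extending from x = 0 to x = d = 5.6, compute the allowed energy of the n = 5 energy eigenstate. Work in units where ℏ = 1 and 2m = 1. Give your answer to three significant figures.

Requiring ψ(0) = ψ(d) = 0 quantises k = nπ/d, hence E_n = ℏ²k²/2m = n²π²ℏ²/(2md²).
E_5 = 5² × π² / (2 × 0.5 × 5.6²) = 7.868.

E = 7.87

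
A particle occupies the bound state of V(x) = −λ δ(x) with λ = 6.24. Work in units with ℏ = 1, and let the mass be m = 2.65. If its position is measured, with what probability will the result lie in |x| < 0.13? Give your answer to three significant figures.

The normalised bound state is ψ = √κ e^{−κ|x|} with κ = mλ/ℏ² = 16.54.
P(|x| < d) = ∫_{−d}^{d} κ e^{−2κ|x|} dx = 1 − e^{−2κd} = 1 − e^{−4.299} = 0.9864.

P = 0.986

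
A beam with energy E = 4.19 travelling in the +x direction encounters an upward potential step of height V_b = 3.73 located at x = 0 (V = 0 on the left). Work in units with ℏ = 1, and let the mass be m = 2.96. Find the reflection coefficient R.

R = 0.252

The wavenumbers are k₁ = √(2mE)/ℏ = 4.980 on the left and k₂ = √(2m(E − V_b))/ℏ = 1.650 on the right.
Matching ψ and ψ′ at x = 0 gives r = (k₁ − k₂)/(k₁ + k₂), so R = r² = 0.2523 and T = 1 − R = 0.7477.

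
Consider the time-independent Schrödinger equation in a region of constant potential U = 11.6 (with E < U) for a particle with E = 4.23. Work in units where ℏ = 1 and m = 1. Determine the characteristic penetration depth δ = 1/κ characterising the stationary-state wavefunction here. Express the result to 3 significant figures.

δ = 0.260

Since E < U the TISE in this region is ψ'' = κ²ψ with κ = √(2m(U − E))/ℏ.
κ = √(2 × 1 × 7.37) = 3.839. The penetration depth is δ = 1/κ = 0.260.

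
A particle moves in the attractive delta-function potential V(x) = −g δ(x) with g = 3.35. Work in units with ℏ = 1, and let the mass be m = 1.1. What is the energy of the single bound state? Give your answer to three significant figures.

E = -6.17

The bound state is ψ(x) = √κ e^{−κ|x|}. The derivative jump ψ'(0⁺) − ψ'(0⁻) = −(2mg/ℏ²)ψ(0) fixes κ = mg/ℏ² = 3.685.
Then E = −ℏ²κ²/(2m) = −mg²/(2ℏ²) = -6.172.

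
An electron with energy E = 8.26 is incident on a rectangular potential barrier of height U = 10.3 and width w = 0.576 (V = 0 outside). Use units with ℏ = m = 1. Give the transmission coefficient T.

Since E < U the interior solution is evanescent with decay constant κ = √(2m(U − E))/ℏ = 2.020.
κw = 1.163, sinh(κw) = 1.444.
Matching ψ, ψ′ at both faces gives T = [1 + U² sinh²(κw) / (4E(U − E))]⁻¹ = 1/4.283 = 0.233.

T = 0.233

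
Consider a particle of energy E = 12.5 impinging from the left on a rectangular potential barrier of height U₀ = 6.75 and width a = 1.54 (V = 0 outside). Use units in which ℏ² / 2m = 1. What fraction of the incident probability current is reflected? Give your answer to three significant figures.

R = 0.0417

Above the barrier the interior wavenumber is k₂ = √(2m(E − U₀))/ℏ = 2.398, giving phase k₂a = 3.693.
T = [1 + U₀² sin²(k₂a) / (4E(E − U₀))]⁻¹ = 1/1.043 = 0.958.
R = 1 − T = 0.0417.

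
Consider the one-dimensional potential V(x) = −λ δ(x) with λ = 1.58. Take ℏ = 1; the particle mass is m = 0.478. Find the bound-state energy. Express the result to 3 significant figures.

E = -0.597

For x ≠ 0 the bound state is ψ ∝ e^{−κ|x|}; integrating the TISE across the delta gives the cusp condition 2κ = 2mλ/ℏ², so κ = 0.7552.
Then E = −ℏ²κ²/(2m) = −mλ²/(2ℏ²) = -0.5966.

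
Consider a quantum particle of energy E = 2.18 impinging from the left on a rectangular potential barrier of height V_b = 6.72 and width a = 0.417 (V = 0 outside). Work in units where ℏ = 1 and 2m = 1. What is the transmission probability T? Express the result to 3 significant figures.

E < V_b: inside the barrier ψ ∝ e^{±κx} with κ = √(2m(V_b − E))/ℏ = 2.131.
κa = 0.8885, sinh(κa) = 1.010.
The exact tunnelling result is T⁻¹ = 1 + V_b² sinh²(κa) / [4E(V_b − E)] = 2.164, so T = 0.462.

T = 0.462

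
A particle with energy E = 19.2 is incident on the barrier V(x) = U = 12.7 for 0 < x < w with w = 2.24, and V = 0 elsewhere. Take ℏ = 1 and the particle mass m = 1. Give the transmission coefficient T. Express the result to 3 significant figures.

Above the barrier the interior wavenumber is k₂ = √(2m(E − U))/ℏ = 3.606, giving phase k₂w = 8.076.
Matching at both interfaces gives T⁻¹ = 1 + U² sin²(k₂w) / [4E(E − U)] = 1.307, hence T = 0.765.

T = 0.765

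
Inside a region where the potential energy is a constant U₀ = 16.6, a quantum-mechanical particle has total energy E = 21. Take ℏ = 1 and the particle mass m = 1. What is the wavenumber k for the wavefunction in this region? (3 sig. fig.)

k = 2.97

With E > U₀ the solution is oscillatory, ψ ∝ e^{±ikx} with k = √(2m(E − U₀))/ℏ.
k = √(2 × 1 × 4.4) = 2.966.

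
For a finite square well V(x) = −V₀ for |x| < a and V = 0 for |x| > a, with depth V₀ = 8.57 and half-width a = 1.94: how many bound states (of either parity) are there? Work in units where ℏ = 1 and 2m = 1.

Define the well-strength parameter z₀ = (a/ℏ)√(2mV₀) = 1.94 × √(2·0.5·8.57) = 5.679.
The even/odd transcendental equations gain one root per π/2 in z₀, giving N = 1 + ⌊2z₀/π⌋ = 1 + ⌊3.616⌋ = 4.

N = 4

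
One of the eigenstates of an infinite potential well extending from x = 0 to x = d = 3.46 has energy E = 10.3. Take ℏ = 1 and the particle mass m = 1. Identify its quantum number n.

From E_n = n²π²ℏ²/(2md²) invert to n = √(2md²E)/(πℏ).
n = (3.46/π) × √(2 × 1 × 10.3) = 4.999 → n = 5.

n = 5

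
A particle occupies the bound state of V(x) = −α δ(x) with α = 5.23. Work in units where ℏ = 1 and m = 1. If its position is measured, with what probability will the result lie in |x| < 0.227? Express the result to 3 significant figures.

The normalised bound state is ψ = √κ e^{−κ|x|} with κ = mα/ℏ² = 5.230.
P(|x| < d) = ∫_{−d}^{d} κ e^{−2κ|x|} dx = 1 − e^{−2κd} = 1 − e^{−2.374} = 0.9069.

P = 0.907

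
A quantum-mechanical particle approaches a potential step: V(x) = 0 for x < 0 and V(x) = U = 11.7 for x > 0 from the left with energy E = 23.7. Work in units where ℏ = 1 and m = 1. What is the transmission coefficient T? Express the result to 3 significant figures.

T = 0.972

The wavenumbers are k₁ = √(2mE)/ℏ = 6.885 on the left and k₂ = √(2m(E − U))/ℏ = 4.899 on the right.
Matching ψ and ψ′ at x = 0 gives r = (k₁ − k₂)/(k₁ + k₂), so R = r² = 0.02840 and T = 1 − R = 0.9716.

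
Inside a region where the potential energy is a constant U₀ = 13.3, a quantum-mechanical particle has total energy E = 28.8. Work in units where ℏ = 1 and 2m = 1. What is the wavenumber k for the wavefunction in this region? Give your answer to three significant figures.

With E > U₀ the solution is oscillatory, ψ ∝ e^{±ikx} with k = √(2m(E − U₀))/ℏ.
k = √(2 × 0.5 × 15.5) = 3.937.

k = 3.94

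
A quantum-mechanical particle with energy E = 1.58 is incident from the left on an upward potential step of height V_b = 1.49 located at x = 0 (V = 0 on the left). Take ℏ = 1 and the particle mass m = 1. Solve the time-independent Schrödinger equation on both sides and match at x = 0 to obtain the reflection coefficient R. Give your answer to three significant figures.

On each side the TISE gives plane waves with k = √(2m(E − V))/ℏ: k₁ = √(2·1·1.58) = 1.778, k₂ = √(2·1·0.09) = 0.4243.
Matching ψ and ψ′ at x = 0 gives r = (k₁ − k₂)/(k₁ + k₂), so R = r² = 0.3778 and T = 1 − R = 0.6222.

R = 0.378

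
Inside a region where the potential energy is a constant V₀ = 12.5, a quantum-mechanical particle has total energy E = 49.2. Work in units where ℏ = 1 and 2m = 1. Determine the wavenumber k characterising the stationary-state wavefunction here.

With E > V₀ the solution is oscillatory, ψ ∝ e^{±ikx} with k = √(2m(E − V₀))/ℏ.
k = √(2 × 0.5 × 36.7) = 6.058.

k = 6.06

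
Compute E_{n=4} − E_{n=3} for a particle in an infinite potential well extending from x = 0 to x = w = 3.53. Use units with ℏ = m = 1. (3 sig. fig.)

ΔE = 2.77

E_n = n²π²ℏ²/(2mw²), so ΔE = (4² − 3²) π²ℏ²/(2mw²).
ΔE = 7 × π² / (2 × 1 × 3.53²) = 2.772.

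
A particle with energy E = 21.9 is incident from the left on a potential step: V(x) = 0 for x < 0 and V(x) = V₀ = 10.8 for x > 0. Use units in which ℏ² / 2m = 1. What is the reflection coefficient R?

R = 0.0283

The wavenumbers are k₁ = √(2mE)/ℏ = 4.680 on the left and k₂ = √(2m(E − V₀))/ℏ = 3.332 on the right.
Matching ψ and ψ′ at x = 0 gives r = (k₁ − k₂)/(k₁ + k₂), so R = r² = 0.02831 and T = 1 − R = 0.9717.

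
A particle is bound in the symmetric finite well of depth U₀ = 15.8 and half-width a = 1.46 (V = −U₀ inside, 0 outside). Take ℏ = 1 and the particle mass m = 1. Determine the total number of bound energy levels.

Define the well-strength parameter z₀ = (a/ℏ)√(2mU₀) = 1.46 × √(2·1·15.8) = 8.207.
A new bound state (alternating even/odd) appears each time z₀ passes a multiple of π/2, so N = ⌊2z₀/π⌋ + 1 = ⌊5.225⌋ + 1 = 6.

N = 6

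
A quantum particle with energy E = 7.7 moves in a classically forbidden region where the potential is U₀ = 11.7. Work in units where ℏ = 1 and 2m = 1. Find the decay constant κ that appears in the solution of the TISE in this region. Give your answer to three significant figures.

Since E < U₀ the TISE in this region is ψ'' = κ²ψ with κ = √(2m(U₀ − E))/ℏ.
κ = √(2 × 0.5 × 4) = 2.000.

κ = 2.00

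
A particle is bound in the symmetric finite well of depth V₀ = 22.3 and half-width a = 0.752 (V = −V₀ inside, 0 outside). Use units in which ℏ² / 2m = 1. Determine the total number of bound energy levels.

Define the well-strength parameter z₀ = (a/ℏ)√(2mV₀) = 0.752 × √(2·0.5·22.3) = 3.551.
A new bound state (alternating even/odd) appears each time z₀ passes a multiple of π/2, so N = ⌊2z₀/π⌋ + 1 = ⌊2.261⌋ + 1 = 3.

N = 3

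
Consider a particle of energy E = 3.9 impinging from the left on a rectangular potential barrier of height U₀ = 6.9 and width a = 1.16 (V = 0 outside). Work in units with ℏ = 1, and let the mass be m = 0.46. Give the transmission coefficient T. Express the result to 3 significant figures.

E < U₀: inside the barrier ψ ∝ e^{±κx} with κ = √(2m(U₀ − E))/ℏ = 1.661.
κa = 1.927, sinh(κa) = 3.362.
The exact tunnelling result is T⁻¹ = 1 + U₀² sinh²(κa) / [4E(U₀ − E)] = 12.50, so T = 0.0800.

T = 0.0800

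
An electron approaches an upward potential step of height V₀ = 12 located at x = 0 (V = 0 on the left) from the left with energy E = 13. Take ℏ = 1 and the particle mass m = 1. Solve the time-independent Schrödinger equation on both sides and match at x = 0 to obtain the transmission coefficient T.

On each side the TISE gives plane waves with k = √(2m(E − V))/ℏ: k₁ = √(2·1·13) = 5.099, k₂ = √(2·1·1) = 1.414.
Continuity of ψ and ψ′ at the step yields the reflection amplitude r = (k₁ − k₂)/(k₁ + k₂) = 0.5657; thus R = |r|² = 0.3201, T = 0.6799.

T = 0.680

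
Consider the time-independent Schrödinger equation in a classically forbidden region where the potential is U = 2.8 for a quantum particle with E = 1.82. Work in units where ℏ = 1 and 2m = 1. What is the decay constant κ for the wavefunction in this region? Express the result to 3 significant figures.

Since E < U the TISE in this region is ψ'' = κ²ψ with κ = √(2m(U − E))/ℏ.
κ = √(2 × 0.5 × 0.98) = 0.9899.

κ = 0.990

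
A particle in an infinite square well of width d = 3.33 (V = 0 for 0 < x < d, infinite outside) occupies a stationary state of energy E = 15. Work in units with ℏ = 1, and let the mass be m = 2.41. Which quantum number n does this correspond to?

From E_n = n²π²ℏ²/(2md²) invert to n = √(2md²E)/(πℏ).
n = (3.33/π) × √(2 × 2.41 × 15) = 9.013 → n = 9.

n = 9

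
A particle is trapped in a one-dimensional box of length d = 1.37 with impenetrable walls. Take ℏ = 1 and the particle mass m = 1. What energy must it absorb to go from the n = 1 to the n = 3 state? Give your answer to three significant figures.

ΔE = 21.0

E_n = n²π²ℏ²/(2md²), so ΔE = (3² − 1²) π²ℏ²/(2md²).
ΔE = 8 × π² / (2 × 1 × 1.37²) = 21.03.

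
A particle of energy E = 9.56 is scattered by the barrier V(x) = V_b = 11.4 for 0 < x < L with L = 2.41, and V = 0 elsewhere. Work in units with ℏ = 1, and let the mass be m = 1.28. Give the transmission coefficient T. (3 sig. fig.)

T = 0.0000620

Since E < V_b the interior solution is evanescent with decay constant κ = √(2m(V_b − E))/ℏ = 2.170.
κL = 5.231, sinh(κL) = 93.44.
Matching ψ, ψ′ at both faces gives T = [1 + V_b² sinh²(κL) / (4E(V_b − E))]⁻¹ = 1/16130 = 0.0000620.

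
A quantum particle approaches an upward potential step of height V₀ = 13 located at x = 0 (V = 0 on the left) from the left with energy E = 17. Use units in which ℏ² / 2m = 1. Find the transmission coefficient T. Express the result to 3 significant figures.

T = 0.880

The wavenumbers are k₁ = √(2mE)/ℏ = 4.123 on the left and k₂ = √(2m(E − V₀))/ℏ = 2.000 on the right.
Continuity of ψ and ψ′ at the step yields the reflection amplitude r = (k₁ − k₂)/(k₁ + k₂) = 0.3467; thus R = |r|² = 0.1202, T = 0.8798.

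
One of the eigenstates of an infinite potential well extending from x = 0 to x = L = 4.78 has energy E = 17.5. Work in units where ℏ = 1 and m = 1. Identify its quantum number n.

n = 9

From E_n = n²π²ℏ²/(2mL²) invert to n = √(2mL²E)/(πℏ).
n = (4.78/π) × √(2 × 1 × 17.5) = 9.001 → n = 9.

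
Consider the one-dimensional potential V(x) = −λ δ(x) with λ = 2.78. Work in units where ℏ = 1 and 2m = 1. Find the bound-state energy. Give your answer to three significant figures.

The bound state is ψ(x) = √κ e^{−κ|x|}. The derivative jump ψ'(0⁺) − ψ'(0⁻) = −(2mλ/ℏ²)ψ(0) fixes κ = mλ/ℏ² = 1.390.
Then E = −ℏ²κ²/(2m) = −mλ²/(2ℏ²) = -1.932.

E = -1.93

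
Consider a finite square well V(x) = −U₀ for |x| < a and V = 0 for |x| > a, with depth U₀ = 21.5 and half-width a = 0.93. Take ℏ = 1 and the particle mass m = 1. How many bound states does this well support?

The dimensionless depth is z₀ = a√(2mU₀)/ℏ = 0.93 × √(43.00) = 6.098.
A new bound state (alternating even/odd) appears each time z₀ passes a multiple of π/2, so N = ⌊2z₀/π⌋ + 1 = ⌊3.882⌋ + 1 = 4.

N = 4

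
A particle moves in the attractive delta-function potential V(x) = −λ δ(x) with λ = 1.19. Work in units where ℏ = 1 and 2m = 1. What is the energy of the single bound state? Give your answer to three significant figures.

E = -0.354

The bound state is ψ(x) = √κ e^{−κ|x|}. The derivative jump ψ'(0⁺) − ψ'(0⁻) = −(2mλ/ℏ²)ψ(0) fixes κ = mλ/ℏ² = 0.5950.
Then E = −ℏ²κ²/(2m) = −mλ²/(2ℏ²) = -0.3540.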